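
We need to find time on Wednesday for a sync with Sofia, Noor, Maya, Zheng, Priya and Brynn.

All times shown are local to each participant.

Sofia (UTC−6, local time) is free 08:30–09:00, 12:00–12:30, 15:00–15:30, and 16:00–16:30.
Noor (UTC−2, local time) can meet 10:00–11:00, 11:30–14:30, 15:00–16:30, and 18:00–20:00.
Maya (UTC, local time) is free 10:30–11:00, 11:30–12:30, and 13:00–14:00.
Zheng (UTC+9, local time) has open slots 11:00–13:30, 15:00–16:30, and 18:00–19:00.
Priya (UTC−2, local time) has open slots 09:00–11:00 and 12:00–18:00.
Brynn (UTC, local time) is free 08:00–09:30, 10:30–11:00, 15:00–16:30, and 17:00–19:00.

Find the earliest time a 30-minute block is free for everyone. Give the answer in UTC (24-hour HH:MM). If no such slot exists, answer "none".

none

Sofia → UTC: 14:30–15:00, 18:00–18:30, 21:00–21:30, 22:00–22:30.
Noor → UTC: 12:00–13:00, 13:30–16:30, 17:00–18:30, 20:00–22:00.
Maya → UTC: 10:30–11:00, 11:30–12:30, 13:00–14:00.
Zheng → UTC: 02:00–04:30, 06:00–07:30, 09:00–10:00.
Priya → UTC: 11:00–13:00, 14:00–20:00.
Brynn → UTC: 08:00–09:30, 10:30–11:00, 15:00–16:30, 17:00–19:00.
Sofia ∩ Noor: 14:30–15:00, 18:00–18:30, 21:00–21:30.
Sofia ∩ Noor ∩ Maya: (none).
Sofia ∩ Noor ∩ Maya ∩ Zheng: (none).
Sofia ∩ Noor ∩ Maya ∩ Zheng ∩ Priya: (none).
Sofia ∩ Noor ∩ Maya ∩ Zheng ∩ Priya ∩ Brynn: (none).
Windows ≥ 30 min: (none).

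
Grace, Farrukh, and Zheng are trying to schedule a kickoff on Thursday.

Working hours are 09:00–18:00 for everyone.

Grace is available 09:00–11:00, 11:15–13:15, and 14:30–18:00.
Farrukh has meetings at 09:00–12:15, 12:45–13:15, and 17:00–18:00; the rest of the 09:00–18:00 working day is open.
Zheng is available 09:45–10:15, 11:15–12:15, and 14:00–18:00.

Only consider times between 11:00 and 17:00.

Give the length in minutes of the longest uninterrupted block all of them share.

150 minutes

Farrukh free within 09:00–18:00: 12:15–12:45, 13:15–17:00.
Grace ∩ Farrukh: 12:15–12:45, 14:30–17:00.
Grace ∩ Farrukh ∩ Zheng: 14:30–17:00.
Restricted to 11:00–17:00: 14:30–17:00.
Single common window of 150 minutes.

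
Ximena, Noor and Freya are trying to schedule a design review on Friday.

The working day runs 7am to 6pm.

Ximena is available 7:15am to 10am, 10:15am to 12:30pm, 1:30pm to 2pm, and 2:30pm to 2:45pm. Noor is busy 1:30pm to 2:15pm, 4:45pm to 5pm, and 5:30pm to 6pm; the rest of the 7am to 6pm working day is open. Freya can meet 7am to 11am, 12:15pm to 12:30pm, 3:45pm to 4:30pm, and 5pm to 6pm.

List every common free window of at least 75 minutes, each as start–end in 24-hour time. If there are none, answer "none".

07:15–10:00

Noor free within 07:00–18:00: 07:00–13:30, 14:15–16:45, 17:00–17:30.
Ximena ∩ Noor: 07:15–10:00, 10:15–12:30, 14:30–14:45.
Ximena ∩ Noor ∩ Freya: 07:15–10:00, 10:15–11:00, 12:15–12:30.
Windows ≥ 75 min: 07:15–10:00.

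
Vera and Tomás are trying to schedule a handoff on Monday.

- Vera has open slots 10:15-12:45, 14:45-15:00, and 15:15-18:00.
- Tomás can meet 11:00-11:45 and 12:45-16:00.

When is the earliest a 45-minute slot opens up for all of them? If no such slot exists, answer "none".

11:00

Vera ∩ Tomás: 11:00–11:45, 14:45–15:00, 15:15–16:00.
Windows ≥ 45 min: 11:00–11:45, 15:15–16:00.
Earliest such window starts at 11:00.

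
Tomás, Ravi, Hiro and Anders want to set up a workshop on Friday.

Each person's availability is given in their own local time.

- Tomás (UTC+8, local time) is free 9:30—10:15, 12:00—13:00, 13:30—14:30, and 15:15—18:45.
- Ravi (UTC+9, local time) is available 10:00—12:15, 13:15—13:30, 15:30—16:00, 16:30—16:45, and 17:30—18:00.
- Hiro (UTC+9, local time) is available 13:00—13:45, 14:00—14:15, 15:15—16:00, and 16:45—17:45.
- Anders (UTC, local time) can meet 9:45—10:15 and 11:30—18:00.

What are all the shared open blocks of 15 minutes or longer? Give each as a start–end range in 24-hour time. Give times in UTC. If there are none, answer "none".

Tomás → UTC: 01:30–02:15, 04:00–05:00, 05:30–06:30, 07:15–10:45.
Ravi → UTC: 01:00–03:15, 04:15–04:30, 06:30–07:00, 07:30–07:45, 08:30–09:00.
Hiro → UTC: 04:00–04:45, 05:00–05:15, 06:15–07:00, 07:45–08:45.
Anders → UTC: 09:45–10:15, 11:30–18:00.
Tomás ∩ Ravi: 01:30–02:15, 04:15–04:30, 07:30–07:45, 08:30–09:00.
Tomás ∩ Ravi ∩ Hiro: 04:15–04:30, 08:30–08:45.
Tomás ∩ Ravi ∩ Hiro ∩ Anders: (none).
Windows ≥ 15 min: (none).

none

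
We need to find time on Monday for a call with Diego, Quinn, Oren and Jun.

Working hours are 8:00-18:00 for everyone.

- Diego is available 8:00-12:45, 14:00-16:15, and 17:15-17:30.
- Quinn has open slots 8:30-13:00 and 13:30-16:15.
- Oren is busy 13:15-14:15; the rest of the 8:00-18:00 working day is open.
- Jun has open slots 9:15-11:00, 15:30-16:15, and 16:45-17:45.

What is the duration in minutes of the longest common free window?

105 minutes

Oren free within 08:00–18:00: 08:00–13:15, 14:15–18:00.
Diego ∩ Quinn: 08:30–12:45, 14:00–16:15.
Diego ∩ Quinn ∩ Oren: 08:30–12:45, 14:15–16:15.
Diego ∩ Quinn ∩ Oren ∩ Jun: 09:15–11:00, 15:30–16:15.
Common window lengths: 105, 45 min; longest is 105.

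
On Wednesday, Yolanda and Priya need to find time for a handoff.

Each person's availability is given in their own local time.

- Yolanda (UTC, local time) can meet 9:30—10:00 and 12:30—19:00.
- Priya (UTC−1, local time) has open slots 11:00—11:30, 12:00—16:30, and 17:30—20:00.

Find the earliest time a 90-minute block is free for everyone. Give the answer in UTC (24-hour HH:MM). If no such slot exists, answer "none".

13:00

Yolanda → UTC: 09:30–10:00, 12:30–19:00.
Priya → UTC: 12:00–12:30, 13:00–17:30, 18:30–21:00.
Yolanda ∩ Priya: 13:00–17:30, 18:30–19:00.
Windows ≥ 90 min: 13:00–17:30.
Earliest such window starts at 13:00.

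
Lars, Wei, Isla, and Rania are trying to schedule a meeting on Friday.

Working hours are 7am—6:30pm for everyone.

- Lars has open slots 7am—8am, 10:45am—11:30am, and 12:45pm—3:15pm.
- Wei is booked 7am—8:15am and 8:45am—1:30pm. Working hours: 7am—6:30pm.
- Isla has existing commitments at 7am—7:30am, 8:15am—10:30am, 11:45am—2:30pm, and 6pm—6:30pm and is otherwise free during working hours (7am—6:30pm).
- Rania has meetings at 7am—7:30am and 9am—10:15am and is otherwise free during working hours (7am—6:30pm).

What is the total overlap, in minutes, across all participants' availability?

45 minutes

Wei free within 07:00–18:30: 08:15–08:45, 13:30–18:30.
Isla free within 07:00–18:30: 07:30–08:15, 10:30–11:45, 14:30–18:00.
Rania free within 07:00–18:30: 07:30–09:00, 10:15–18:30.
Lars ∩ Wei: 13:30–15:15.
Lars ∩ Wei ∩ Isla: 14:30–15:15.
Lars ∩ Wei ∩ Isla ∩ Rania: 14:30–15:15.
Total common minutes: 45.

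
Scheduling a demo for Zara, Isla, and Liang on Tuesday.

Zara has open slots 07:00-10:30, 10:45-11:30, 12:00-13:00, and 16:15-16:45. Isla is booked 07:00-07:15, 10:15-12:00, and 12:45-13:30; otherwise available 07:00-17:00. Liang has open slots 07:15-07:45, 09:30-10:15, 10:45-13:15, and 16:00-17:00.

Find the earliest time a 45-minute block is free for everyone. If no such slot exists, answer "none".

Isla free within 07:00–17:00: 07:15–10:15, 12:00–12:45, 13:30–17:00.
Zara ∩ Isla: 07:15–10:15, 12:00–12:45, 16:15–16:45.
Zara ∩ Isla ∩ Liang: 07:15–07:45, 09:30–10:15, 12:00–12:45, 16:15–16:45.
Windows ≥ 45 min: 09:30–10:15, 12:00–12:45.
Earliest such window starts at 09:30.

09:30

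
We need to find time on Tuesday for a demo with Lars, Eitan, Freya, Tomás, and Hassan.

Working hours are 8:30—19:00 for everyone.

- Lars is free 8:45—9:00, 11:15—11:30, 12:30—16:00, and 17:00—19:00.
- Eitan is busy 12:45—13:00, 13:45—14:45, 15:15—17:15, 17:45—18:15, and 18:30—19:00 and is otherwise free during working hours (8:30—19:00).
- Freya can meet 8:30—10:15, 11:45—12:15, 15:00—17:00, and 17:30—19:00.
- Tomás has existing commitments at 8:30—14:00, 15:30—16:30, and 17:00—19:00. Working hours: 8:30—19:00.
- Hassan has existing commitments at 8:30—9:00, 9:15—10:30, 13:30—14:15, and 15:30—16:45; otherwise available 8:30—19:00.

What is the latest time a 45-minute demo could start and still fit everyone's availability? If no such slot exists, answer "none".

none

Eitan free within 08:30–19:00: 08:30–12:45, 13:00–13:45, 14:45–15:15, 17:15–17:45, 18:15–18:30.
Tomás free within 08:30–19:00: 14:00–15:30, 16:30–17:00.
Hassan free within 08:30–19:00: 09:00–09:15, 10:30–13:30, 14:15–15:30, 16:45–19:00.
Lars ∩ Eitan: 08:45–09:00, 11:15–11:30, 12:30–12:45, 13:00–13:45, 14:45–15:15, 17:15–17:45, 18:15–18:30.
Lars ∩ Eitan ∩ Freya: 08:45–09:00, 15:00–15:15, 17:30–17:45, 18:15–18:30.
Lars ∩ Eitan ∩ Freya ∩ Tomás: 15:00–15:15.
Lars ∩ Eitan ∩ Freya ∩ Tomás ∩ Hassan: 15:00–15:15.
Windows ≥ 45 min: (none).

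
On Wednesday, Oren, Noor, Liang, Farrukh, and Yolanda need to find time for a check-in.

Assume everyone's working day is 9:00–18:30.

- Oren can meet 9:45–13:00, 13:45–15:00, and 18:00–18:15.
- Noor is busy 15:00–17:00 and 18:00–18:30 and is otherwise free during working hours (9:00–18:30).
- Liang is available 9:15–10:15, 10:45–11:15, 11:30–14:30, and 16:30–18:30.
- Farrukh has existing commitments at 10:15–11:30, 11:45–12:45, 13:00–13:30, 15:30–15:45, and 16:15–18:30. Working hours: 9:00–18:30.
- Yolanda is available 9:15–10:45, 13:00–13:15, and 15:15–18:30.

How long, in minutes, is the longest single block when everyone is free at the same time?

30 minutes

Noor free within 09:00–18:30: 09:00–15:00, 17:00–18:00.
Farrukh free within 09:00–18:30: 09:00–10:15, 11:30–11:45, 12:45–13:00, 13:30–15:30, 15:45–16:15.
Oren ∩ Noor: 09:45–13:00, 13:45–15:00.
Oren ∩ Noor ∩ Liang: 09:45–10:15, 10:45–11:15, 11:30–13:00, 13:45–14:30.
Oren ∩ Noor ∩ Liang ∩ Farrukh: 09:45–10:15, 11:30–11:45, 12:45–13:00, 13:45–14:30.
Oren ∩ Noor ∩ Liang ∩ Farrukh ∩ Yolanda: 09:45–10:15.
Single common window of 30 minutes.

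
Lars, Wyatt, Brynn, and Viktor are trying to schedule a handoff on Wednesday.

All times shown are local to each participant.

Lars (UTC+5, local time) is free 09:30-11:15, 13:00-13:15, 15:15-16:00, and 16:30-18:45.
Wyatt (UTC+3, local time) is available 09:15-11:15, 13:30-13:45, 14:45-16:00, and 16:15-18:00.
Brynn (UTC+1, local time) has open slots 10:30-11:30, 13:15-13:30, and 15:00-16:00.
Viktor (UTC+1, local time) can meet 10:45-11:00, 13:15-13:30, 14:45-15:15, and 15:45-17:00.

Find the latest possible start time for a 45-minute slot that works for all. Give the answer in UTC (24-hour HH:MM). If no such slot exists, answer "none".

Lars → UTC: 04:30–06:15, 08:00–08:15, 10:15–11:00, 11:30–13:45.
Wyatt → UTC: 06:15–08:15, 10:30–10:45, 11:45–13:00, 13:15–15:00.
Brynn → UTC: 09:30–10:30, 12:15–12:30, 14:00–15:00.
Viktor → UTC: 09:45–10:00, 12:15–12:30, 13:45–14:15, 14:45–16:00.
Lars ∩ Wyatt: 08:00–08:15, 10:30–10:45, 11:45–13:00, 13:15–13:45.
Lars ∩ Wyatt ∩ Brynn: 12:15–12:30.
Lars ∩ Wyatt ∩ Brynn ∩ Viktor: 12:15–12:30.
Windows ≥ 45 min: (none).

none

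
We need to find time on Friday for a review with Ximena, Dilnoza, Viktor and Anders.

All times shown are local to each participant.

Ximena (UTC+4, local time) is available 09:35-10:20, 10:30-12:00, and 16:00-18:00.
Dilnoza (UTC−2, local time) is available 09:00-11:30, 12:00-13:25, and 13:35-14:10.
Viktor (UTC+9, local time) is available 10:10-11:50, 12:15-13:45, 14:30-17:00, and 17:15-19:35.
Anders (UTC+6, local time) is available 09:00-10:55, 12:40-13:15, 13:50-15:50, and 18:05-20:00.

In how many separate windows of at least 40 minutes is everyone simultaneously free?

0

Ximena → UTC: 05:35–06:20, 06:30–08:00, 12:00–14:00.
Dilnoza → UTC: 11:00–13:30, 14:00–15:25, 15:35–16:10.
Viktor → UTC: 01:10–02:50, 03:15–04:45, 05:30–08:00, 08:15–10:35.
Anders → UTC: 03:00–04:55, 06:40–07:15, 07:50–09:50, 12:05–14:00.
Ximena ∩ Dilnoza: 12:00–13:30.
Ximena ∩ Dilnoza ∩ Viktor: (none).
Ximena ∩ Dilnoza ∩ Viktor ∩ Anders: (none).
Windows ≥ 40 min: (none).
That's 0 windows.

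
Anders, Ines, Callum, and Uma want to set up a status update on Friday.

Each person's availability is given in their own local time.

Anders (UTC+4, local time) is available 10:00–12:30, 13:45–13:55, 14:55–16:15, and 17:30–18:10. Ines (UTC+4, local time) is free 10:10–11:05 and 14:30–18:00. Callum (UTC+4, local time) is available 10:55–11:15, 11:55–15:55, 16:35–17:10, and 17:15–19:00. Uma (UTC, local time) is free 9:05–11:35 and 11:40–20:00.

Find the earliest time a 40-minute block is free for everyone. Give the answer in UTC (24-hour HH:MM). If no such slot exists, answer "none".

Anders → UTC: 06:00–08:30, 09:45–09:55, 10:55–12:15, 13:30–14:10.
Ines → UTC: 06:10–07:05, 10:30–14:00.
Callum → UTC: 06:55–07:15, 07:55–11:55, 12:35–13:10, 13:15–15:00.
Uma → UTC: 09:05–11:35, 11:40–20:00.
Anders ∩ Ines: 06:10–07:05, 10:55–12:15, 13:30–14:00.
Anders ∩ Ines ∩ Callum: 06:55–07:05, 10:55–11:55, 13:30–14:00.
Anders ∩ Ines ∩ Callum ∩ Uma: 10:55–11:35, 11:40–11:55, 13:30–14:00.
Windows ≥ 40 min: 10:55–11:35.
Earliest such window starts at 10:55.

10:55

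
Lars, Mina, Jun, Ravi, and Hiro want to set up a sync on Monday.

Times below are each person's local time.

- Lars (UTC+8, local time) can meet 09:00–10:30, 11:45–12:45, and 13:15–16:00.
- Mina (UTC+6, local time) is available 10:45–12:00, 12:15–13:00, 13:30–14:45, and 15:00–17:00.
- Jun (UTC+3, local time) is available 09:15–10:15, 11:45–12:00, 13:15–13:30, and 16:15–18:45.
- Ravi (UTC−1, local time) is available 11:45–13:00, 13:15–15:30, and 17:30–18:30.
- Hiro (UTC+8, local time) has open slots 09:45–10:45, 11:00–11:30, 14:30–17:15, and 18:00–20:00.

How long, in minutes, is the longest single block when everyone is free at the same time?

Lars → UTC: 01:00–02:30, 03:45–04:45, 05:15–08:00.
Mina → UTC: 04:45–06:00, 06:15–07:00, 07:30–08:45, 09:00–11:00.
Jun → UTC: 06:15–07:15, 08:45–09:00, 10:15–10:30, 13:15–15:45.
Ravi → UTC: 12:45–14:00, 14:15–16:30, 18:30–19:30.
Hiro → UTC: 01:45–02:45, 03:00–03:30, 06:30–09:15, 10:00–12:00.
Lars ∩ Mina: 05:15–06:00, 06:15–07:00, 07:30–08:00.
Lars ∩ Mina ∩ Jun: 06:15–07:00.
Lars ∩ Mina ∩ Jun ∩ Ravi: (none).
Lars ∩ Mina ∩ Jun ∩ Ravi ∩ Hiro: (none).
No common window.

0 minutes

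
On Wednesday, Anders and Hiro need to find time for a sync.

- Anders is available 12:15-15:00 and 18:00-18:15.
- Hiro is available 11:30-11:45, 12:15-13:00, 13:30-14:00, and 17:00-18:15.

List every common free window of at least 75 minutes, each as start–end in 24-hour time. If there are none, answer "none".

Anders ∩ Hiro: 12:15–13:00, 13:30–14:00, 18:00–18:15.
Windows ≥ 75 min: (none).

none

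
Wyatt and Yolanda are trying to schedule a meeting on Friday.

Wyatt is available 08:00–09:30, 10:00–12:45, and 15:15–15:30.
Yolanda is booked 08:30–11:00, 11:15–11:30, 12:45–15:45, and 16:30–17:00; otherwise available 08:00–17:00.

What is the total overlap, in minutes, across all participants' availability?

120 minutes

Yolanda free within 08:00–17:00: 08:00–08:30, 11:00–11:15, 11:30–12:45, 15:45–16:30.
Wyatt ∩ Yolanda: 08:00–08:30, 11:00–11:15, 11:30–12:45.
Total common minutes: 30 + 15 + 75 = 120.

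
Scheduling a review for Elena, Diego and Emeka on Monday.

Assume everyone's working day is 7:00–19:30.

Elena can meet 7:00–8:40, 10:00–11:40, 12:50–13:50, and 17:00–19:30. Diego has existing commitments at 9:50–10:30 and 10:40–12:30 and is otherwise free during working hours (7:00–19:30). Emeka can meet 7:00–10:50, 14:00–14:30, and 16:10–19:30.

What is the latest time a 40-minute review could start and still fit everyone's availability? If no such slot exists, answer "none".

18:50

Diego free within 07:00–19:30: 07:00–09:50, 10:30–10:40, 12:30–19:30.
Elena ∩ Diego: 07:00–08:40, 10:30–10:40, 12:50–13:50, 17:00–19:30.
Elena ∩ Diego ∩ Emeka: 07:00–08:40, 10:30–10:40, 17:00–19:30.
Windows ≥ 40 min: 07:00–08:40, 17:00–19:30.
Latest start in the last window 17:00–19:30 is 19:30 − 40 min = 18:50.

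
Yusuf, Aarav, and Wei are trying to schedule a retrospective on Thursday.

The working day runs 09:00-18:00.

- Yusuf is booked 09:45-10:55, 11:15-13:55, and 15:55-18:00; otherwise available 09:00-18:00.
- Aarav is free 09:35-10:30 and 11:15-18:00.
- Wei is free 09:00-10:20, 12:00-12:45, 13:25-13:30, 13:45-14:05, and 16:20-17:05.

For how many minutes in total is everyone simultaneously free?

Yusuf free within 09:00–18:00: 09:00–09:45, 10:55–11:15, 13:55–15:55.
Yusuf ∩ Aarav: 09:35–09:45, 13:55–15:55.
Yusuf ∩ Aarav ∩ Wei: 09:35–09:45, 13:55–14:05.
Total common minutes: 10 + 10 = 20.

20 minutes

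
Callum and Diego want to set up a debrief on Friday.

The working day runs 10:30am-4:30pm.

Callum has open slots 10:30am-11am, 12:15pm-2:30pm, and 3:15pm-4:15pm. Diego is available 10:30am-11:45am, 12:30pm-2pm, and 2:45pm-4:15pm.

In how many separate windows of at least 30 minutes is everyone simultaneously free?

Callum ∩ Diego: 10:30–11:00, 12:30–14:00, 15:15–16:15.
Windows ≥ 30 min: 10:30–11:00, 12:30–14:00, 15:15–16:15.
That's 3 windows.

3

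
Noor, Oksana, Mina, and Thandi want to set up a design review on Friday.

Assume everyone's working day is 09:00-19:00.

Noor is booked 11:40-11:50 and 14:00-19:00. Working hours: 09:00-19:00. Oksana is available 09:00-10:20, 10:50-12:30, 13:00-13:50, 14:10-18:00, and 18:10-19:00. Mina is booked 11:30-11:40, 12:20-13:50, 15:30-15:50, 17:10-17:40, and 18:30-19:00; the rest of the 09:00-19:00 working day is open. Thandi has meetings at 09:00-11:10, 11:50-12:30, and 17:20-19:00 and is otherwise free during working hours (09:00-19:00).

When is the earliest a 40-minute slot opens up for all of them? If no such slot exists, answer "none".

none

Noor free within 09:00–19:00: 09:00–11:40, 11:50–14:00.
Mina free within 09:00–19:00: 09:00–11:30, 11:40–12:20, 13:50–15:30, 15:50–17:10, 17:40–18:30.
Thandi free within 09:00–19:00: 11:10–11:50, 12:30–17:20.
Noor ∩ Oksana: 09:00–10:20, 10:50–11:40, 11:50–12:30, 13:00–13:50.
Noor ∩ Oksana ∩ Mina: 09:00–10:20, 10:50–11:30, 11:50–12:20.
Noor ∩ Oksana ∩ Mina ∩ Thandi: 11:10–11:30.
Windows ≥ 40 min: (none).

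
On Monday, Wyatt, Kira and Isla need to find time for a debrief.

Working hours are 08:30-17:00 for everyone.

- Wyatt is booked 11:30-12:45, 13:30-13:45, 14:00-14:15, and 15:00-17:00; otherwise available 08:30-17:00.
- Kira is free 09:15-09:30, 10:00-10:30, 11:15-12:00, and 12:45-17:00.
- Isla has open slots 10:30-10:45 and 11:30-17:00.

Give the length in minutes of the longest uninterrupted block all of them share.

Wyatt free within 08:30–17:00: 08:30–11:30, 12:45–13:30, 13:45–14:00, 14:15–15:00.
Wyatt ∩ Kira: 09:15–09:30, 10:00–10:30, 11:15–11:30, 12:45–13:30, 13:45–14:00, 14:15–15:00.
Wyatt ∩ Kira ∩ Isla: 12:45–13:30, 13:45–14:00, 14:15–15:00.
Common window lengths: 45, 15, 45 min; longest is 45.

45 minutes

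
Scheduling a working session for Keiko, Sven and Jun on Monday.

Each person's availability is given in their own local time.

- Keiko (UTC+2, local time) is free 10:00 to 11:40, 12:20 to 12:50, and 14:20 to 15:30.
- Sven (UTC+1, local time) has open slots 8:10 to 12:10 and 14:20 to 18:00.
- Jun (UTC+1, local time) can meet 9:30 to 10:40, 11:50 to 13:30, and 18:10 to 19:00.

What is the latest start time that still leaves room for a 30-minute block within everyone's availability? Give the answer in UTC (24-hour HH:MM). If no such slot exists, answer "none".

Keiko → UTC: 08:00–09:40, 10:20–10:50, 12:20–13:30.
Sven → UTC: 07:10–11:10, 13:20–17:00.
Jun → UTC: 08:30–09:40, 10:50–12:30, 17:10–18:00.
Keiko ∩ Sven: 08:00–09:40, 10:20–10:50, 13:20–13:30.
Keiko ∩ Sven ∩ Jun: 08:30–09:40.
Windows ≥ 30 min: 08:30–09:40.
Latest start in the last window 08:30–09:40 is 09:40 − 30 min = 09:10.

09:10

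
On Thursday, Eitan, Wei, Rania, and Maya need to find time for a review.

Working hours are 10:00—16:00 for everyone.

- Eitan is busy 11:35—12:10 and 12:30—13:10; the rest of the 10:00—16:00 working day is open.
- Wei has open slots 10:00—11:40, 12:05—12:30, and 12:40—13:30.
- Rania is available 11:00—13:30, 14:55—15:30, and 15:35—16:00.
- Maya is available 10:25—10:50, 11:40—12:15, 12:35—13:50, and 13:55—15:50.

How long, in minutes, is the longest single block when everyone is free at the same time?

20 minutes

Eitan free within 10:00–16:00: 10:00–11:35, 12:10–12:30, 13:10–16:00.
Eitan ∩ Wei: 10:00–11:35, 12:10–12:30, 13:10–13:30.
Eitan ∩ Wei ∩ Rania: 11:00–11:35, 12:10–12:30, 13:10–13:30.
Eitan ∩ Wei ∩ Rania ∩ Maya: 12:10–12:15, 13:10–13:30.
Common window lengths: 5, 20 min; longest is 20.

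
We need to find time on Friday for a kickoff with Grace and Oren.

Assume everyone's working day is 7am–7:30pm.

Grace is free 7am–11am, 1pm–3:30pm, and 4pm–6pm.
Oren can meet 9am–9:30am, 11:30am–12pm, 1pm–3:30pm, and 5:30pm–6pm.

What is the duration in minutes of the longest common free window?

Grace ∩ Oren: 09:00–09:30, 13:00–15:30, 17:30–18:00.
Common window lengths: 30, 150, 30 min; longest is 150.

150 minutes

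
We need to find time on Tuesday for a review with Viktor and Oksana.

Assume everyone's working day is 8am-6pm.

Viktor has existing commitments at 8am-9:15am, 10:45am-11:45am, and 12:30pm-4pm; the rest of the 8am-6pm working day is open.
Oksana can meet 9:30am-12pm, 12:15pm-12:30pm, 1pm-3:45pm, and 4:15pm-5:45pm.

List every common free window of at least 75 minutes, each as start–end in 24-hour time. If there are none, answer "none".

09:30–10:45, 16:15–17:45

Viktor free within 08:00–18:00: 09:15–10:45, 11:45–12:30, 16:00–18:00.
Viktor ∩ Oksana: 09:30–10:45, 11:45–12:00, 12:15–12:30, 16:15–17:45.
Windows ≥ 75 min: 09:30–10:45, 16:15–17:45.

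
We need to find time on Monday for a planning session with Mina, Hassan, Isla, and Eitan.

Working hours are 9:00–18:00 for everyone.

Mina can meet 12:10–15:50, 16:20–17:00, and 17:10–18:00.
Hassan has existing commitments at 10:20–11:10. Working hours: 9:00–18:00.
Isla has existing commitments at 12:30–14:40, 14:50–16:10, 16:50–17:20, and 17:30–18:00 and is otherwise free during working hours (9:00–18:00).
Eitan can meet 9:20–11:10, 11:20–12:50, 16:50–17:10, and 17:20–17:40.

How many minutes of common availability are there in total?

30 minutes

Hassan free within 09:00–18:00: 09:00–10:20, 11:10–18:00.
Isla free within 09:00–18:00: 09:00–12:30, 14:40–14:50, 16:10–16:50, 17:20–17:30.
Mina ∩ Hassan: 12:10–15:50, 16:20–17:00, 17:10–18:00.
Mina ∩ Hassan ∩ Isla: 12:10–12:30, 14:40–14:50, 16:20–16:50, 17:20–17:30.
Mina ∩ Hassan ∩ Isla ∩ Eitan: 12:10–12:30, 17:20–17:30.
Total common minutes: 20 + 10 = 30.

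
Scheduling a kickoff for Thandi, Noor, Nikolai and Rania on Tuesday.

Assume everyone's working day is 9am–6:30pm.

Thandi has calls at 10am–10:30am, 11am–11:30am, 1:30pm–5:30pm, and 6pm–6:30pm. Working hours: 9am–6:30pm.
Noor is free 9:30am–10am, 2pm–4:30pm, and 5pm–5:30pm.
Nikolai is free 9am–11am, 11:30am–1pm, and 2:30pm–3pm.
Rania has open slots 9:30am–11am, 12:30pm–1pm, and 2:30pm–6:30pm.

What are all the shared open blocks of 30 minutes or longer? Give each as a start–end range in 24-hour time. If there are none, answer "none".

Thandi free within 09:00–18:30: 09:00–10:00, 10:30–11:00, 11:30–13:30, 17:30–18:00.
Thandi ∩ Noor: 09:30–10:00.
Thandi ∩ Noor ∩ Nikolai: 09:30–10:00.
Thandi ∩ Noor ∩ Nikolai ∩ Rania: 09:30–10:00.
Windows ≥ 30 min: 09:30–10:00.

09:30–10:00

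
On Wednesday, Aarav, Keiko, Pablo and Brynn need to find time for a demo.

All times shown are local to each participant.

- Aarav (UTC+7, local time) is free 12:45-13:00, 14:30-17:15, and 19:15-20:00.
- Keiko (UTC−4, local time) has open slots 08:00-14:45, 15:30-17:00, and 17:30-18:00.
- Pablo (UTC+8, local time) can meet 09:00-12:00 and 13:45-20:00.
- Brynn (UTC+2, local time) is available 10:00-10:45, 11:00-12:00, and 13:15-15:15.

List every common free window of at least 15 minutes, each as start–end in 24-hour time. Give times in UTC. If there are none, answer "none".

none

Aarav → UTC: 05:45–06:00, 07:30–10:15, 12:15–13:00.
Keiko → UTC: 12:00–18:45, 19:30–21:00, 21:30–22:00.
Pablo → UTC: 01:00–04:00, 05:45–12:00.
Brynn → UTC: 08:00–08:45, 09:00–10:00, 11:15–13:15.
Aarav ∩ Keiko: 12:15–13:00.
Aarav ∩ Keiko ∩ Pablo: (none).
Aarav ∩ Keiko ∩ Pablo ∩ Brynn: (none).
Windows ≥ 15 min: (none).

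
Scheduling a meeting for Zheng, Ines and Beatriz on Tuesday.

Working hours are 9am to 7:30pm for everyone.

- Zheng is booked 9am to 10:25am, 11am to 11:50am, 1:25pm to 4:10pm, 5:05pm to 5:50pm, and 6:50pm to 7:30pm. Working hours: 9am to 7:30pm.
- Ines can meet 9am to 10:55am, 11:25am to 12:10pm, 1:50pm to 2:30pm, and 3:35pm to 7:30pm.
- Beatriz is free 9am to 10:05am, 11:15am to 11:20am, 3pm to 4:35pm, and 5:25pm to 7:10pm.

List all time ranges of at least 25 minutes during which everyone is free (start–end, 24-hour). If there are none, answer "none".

Zheng free within 09:00–19:30: 10:25–11:00, 11:50–13:25, 16:10–17:05, 17:50–18:50.
Zheng ∩ Ines: 10:25–10:55, 11:50–12:10, 16:10–17:05, 17:50–18:50.
Zheng ∩ Ines ∩ Beatriz: 16:10–16:35, 17:50–18:50.
Windows ≥ 25 min: 16:10–16:35, 17:50–18:50.

16:10–16:35, 17:50–18:50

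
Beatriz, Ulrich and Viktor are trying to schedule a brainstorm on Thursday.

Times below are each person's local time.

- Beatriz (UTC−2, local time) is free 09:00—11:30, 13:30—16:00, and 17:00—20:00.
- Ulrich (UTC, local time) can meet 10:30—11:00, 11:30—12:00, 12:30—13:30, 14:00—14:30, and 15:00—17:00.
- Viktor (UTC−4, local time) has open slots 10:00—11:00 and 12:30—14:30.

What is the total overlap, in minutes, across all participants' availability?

Beatriz → UTC: 11:00–13:30, 15:30–18:00, 19:00–22:00.
Ulrich → UTC: 10:30–11:00, 11:30–12:00, 12:30–13:30, 14:00–14:30, 15:00–17:00.
Viktor → UTC: 14:00–15:00, 16:30–18:30.
Beatriz ∩ Ulrich: 11:30–12:00, 12:30–13:30, 15:30–17:00.
Beatriz ∩ Ulrich ∩ Viktor: 16:30–17:00.
Total common minutes: 30.

30 minutes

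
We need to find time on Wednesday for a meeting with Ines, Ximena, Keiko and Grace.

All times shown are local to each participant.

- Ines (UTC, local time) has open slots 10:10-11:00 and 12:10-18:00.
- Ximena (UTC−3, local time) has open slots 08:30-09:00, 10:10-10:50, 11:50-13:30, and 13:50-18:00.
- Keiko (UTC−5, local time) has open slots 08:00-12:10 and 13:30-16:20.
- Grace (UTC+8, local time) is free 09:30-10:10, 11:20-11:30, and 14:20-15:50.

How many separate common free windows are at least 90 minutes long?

0

Ines → UTC: 10:10–11:00, 12:10–18:00.
Ximena → UTC: 11:30–12:00, 13:10–13:50, 14:50–16:30, 16:50–21:00.
Keiko → UTC: 13:00–17:10, 18:30–21:20.
Grace → UTC: 01:30–02:10, 03:20–03:30, 06:20–07:50.
Ines ∩ Ximena: 13:10–13:50, 14:50–16:30, 16:50–18:00.
Ines ∩ Ximena ∩ Keiko: 13:10–13:50, 14:50–16:30, 16:50–17:10.
Ines ∩ Ximena ∩ Keiko ∩ Grace: (none).
Windows ≥ 90 min: (none).
That's 0 windows.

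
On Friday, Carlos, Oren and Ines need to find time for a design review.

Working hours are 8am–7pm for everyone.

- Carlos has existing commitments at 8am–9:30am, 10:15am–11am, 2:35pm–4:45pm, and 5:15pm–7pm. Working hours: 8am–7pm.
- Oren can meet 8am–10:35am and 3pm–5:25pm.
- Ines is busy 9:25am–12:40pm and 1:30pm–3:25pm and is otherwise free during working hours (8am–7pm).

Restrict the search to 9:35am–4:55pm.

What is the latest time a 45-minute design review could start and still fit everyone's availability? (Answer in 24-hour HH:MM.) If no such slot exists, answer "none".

Carlos free within 08:00–19:00: 09:30–10:15, 11:00–14:35, 16:45–17:15.
Ines free within 08:00–19:00: 08:00–09:25, 12:40–13:30, 15:25–19:00.
Carlos ∩ Oren: 09:30–10:15, 16:45–17:15.
Carlos ∩ Oren ∩ Ines: 16:45–17:15.
Restricted to 09:35–16:55: 16:45–16:55.
Windows ≥ 45 min: (none).

none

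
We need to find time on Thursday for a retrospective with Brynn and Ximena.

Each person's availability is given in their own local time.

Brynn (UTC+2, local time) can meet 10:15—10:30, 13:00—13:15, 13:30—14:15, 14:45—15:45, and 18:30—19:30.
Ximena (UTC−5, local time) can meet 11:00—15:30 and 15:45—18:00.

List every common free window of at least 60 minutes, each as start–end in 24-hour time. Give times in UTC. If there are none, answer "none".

16:30–17:30

Brynn → UTC: 08:15–08:30, 11:00–11:15, 11:30–12:15, 12:45–13:45, 16:30–17:30.
Ximena → UTC: 16:00–20:30, 20:45–23:00.
Brynn ∩ Ximena: 16:30–17:30.
Windows ≥ 60 min: 16:30–17:30.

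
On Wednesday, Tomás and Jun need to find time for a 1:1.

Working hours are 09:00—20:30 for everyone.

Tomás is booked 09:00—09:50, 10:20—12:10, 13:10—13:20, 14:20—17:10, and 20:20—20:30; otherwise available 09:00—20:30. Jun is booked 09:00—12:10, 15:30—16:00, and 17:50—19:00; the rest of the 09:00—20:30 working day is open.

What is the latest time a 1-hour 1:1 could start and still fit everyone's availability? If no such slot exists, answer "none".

19:20

Tomás free within 09:00–20:30: 09:50–10:20, 12:10–13:10, 13:20–14:20, 17:10–20:20.
Jun free within 09:00–20:30: 12:10–15:30, 16:00–17:50, 19:00–20:30.
Tomás ∩ Jun: 12:10–13:10, 13:20–14:20, 17:10–17:50, 19:00–20:20.
Windows ≥ 60 min: 12:10–13:10, 13:20–14:20, 19:00–20:20.
Latest start in the last window 19:00–20:20 is 20:20 − 60 min = 19:20.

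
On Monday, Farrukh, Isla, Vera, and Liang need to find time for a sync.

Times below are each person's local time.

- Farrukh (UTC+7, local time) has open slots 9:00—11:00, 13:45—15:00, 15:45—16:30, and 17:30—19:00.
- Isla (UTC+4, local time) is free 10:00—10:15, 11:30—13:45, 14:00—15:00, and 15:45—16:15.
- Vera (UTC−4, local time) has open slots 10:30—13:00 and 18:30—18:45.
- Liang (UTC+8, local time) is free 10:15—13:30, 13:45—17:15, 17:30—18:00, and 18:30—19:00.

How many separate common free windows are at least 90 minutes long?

Farrukh → UTC: 02:00–04:00, 06:45–08:00, 08:45–09:30, 10:30–12:00.
Isla → UTC: 06:00–06:15, 07:30–09:45, 10:00–11:00, 11:45–12:15.
Vera → UTC: 14:30–17:00, 22:30–22:45.
Liang → UTC: 02:15–05:30, 05:45–09:15, 09:30–10:00, 10:30–11:00.
Farrukh ∩ Isla: 07:30–08:00, 08:45–09:30, 10:30–11:00, 11:45–12:00.
Farrukh ∩ Isla ∩ Vera: (none).
Farrukh ∩ Isla ∩ Vera ∩ Liang: (none).
Windows ≥ 90 min: (none).
That's 0 windows.

0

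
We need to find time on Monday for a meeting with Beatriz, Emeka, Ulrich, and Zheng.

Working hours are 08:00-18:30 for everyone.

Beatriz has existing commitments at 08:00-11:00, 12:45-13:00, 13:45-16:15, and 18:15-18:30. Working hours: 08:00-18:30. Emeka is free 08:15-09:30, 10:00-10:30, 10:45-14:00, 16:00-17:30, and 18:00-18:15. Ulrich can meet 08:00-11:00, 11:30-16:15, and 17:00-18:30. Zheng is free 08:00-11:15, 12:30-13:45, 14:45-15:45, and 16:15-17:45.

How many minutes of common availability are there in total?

Beatriz free within 08:00–18:30: 11:00–12:45, 13:00–13:45, 16:15–18:15.
Beatriz ∩ Emeka: 11:00–12:45, 13:00–13:45, 16:15–17:30, 18:00–18:15.
Beatriz ∩ Emeka ∩ Ulrich: 11:30–12:45, 13:00–13:45, 17:00–17:30, 18:00–18:15.
Beatriz ∩ Emeka ∩ Ulrich ∩ Zheng: 12:30–12:45, 13:00–13:45, 17:00–17:30.
Total common minutes: 15 + 45 + 30 = 90.

90 minutes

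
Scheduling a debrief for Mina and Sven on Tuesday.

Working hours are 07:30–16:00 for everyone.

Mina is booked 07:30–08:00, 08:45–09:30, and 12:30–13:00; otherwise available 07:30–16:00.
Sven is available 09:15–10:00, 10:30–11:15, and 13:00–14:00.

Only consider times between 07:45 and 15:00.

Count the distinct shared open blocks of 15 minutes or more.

3

Mina free within 07:30–16:00: 08:00–08:45, 09:30–12:30, 13:00–16:00.
Mina ∩ Sven: 09:30–10:00, 10:30–11:15, 13:00–14:00.
Restricted to 07:45–15:00: 09:30–10:00, 10:30–11:15, 13:00–14:00.
Windows ≥ 15 min: 09:30–10:00, 10:30–11:15, 13:00–14:00.
That's 3 windows.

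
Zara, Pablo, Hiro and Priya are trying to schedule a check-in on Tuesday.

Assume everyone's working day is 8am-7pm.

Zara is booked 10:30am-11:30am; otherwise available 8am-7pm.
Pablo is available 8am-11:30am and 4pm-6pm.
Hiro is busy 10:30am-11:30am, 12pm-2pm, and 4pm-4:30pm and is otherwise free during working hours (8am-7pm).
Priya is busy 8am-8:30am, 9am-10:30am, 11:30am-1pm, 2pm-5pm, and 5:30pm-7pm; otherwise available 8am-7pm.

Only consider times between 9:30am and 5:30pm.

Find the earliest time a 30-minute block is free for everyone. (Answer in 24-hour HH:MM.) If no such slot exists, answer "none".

Zara free within 08:00–19:00: 08:00–10:30, 11:30–19:00.
Hiro free within 08:00–19:00: 08:00–10:30, 11:30–12:00, 14:00–16:00, 16:30–19:00.
Priya free within 08:00–19:00: 08:30–09:00, 10:30–11:30, 13:00–14:00, 17:00–17:30.
Zara ∩ Pablo: 08:00–10:30, 16:00–18:00.
Zara ∩ Pablo ∩ Hiro: 08:00–10:30, 16:30–18:00.
Zara ∩ Pablo ∩ Hiro ∩ Priya: 08:30–09:00, 17:00–17:30.
Restricted to 09:30–17:30: 17:00–17:30.
Windows ≥ 30 min: 17:00–17:30.
Earliest such window starts at 17:00.

17:00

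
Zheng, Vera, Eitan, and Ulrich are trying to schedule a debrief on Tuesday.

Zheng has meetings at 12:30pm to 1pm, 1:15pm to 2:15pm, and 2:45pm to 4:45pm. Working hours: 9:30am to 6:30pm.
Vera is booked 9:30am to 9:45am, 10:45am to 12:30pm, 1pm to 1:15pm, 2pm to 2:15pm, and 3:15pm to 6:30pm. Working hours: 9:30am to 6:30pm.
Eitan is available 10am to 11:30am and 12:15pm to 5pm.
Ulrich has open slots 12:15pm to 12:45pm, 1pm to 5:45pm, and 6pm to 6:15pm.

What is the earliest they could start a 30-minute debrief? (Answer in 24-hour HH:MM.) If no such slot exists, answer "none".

Zheng free within 09:30–18:30: 09:30–12:30, 13:00–13:15, 14:15–14:45, 16:45–18:30.
Vera free within 09:30–18:30: 09:45–10:45, 12:30–13:00, 13:15–14:00, 14:15–15:15.
Zheng ∩ Vera: 09:45–10:45, 14:15–14:45.
Zheng ∩ Vera ∩ Eitan: 10:00–10:45, 14:15–14:45.
Zheng ∩ Vera ∩ Eitan ∩ Ulrich: 14:15–14:45.
Windows ≥ 30 min: 14:15–14:45.
Earliest such window starts at 14:15.

14:15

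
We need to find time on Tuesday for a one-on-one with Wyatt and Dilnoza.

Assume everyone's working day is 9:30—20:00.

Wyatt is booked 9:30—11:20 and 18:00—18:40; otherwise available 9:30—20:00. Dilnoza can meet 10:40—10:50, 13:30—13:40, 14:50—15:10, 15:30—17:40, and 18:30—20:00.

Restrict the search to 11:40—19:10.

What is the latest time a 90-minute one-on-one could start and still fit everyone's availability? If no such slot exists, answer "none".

16:10

Wyatt free within 09:30–20:00: 11:20–18:00, 18:40–20:00.
Wyatt ∩ Dilnoza: 13:30–13:40, 14:50–15:10, 15:30–17:40, 18:40–20:00.
Restricted to 11:40–19:10: 13:30–13:40, 14:50–15:10, 15:30–17:40, 18:40–19:10.
Windows ≥ 90 min: 15:30–17:40.
Latest start in the last window 15:30–17:40 is 17:40 − 90 min = 16:10.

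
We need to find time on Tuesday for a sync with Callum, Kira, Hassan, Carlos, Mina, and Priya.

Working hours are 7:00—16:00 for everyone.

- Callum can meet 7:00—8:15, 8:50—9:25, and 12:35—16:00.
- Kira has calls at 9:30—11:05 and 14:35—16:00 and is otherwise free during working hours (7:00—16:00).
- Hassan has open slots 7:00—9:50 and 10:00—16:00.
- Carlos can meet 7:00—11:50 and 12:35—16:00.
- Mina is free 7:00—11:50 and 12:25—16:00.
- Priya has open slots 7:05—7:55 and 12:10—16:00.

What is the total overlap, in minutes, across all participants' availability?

170 minutes

Kira free within 07:00–16:00: 07:00–09:30, 11:05–14:35.
Callum ∩ Kira: 07:00–08:15, 08:50–09:25, 12:35–14:35.
Callum ∩ Kira ∩ Hassan: 07:00–08:15, 08:50–09:25, 12:35–14:35.
Callum ∩ Kira ∩ Hassan ∩ Carlos: 07:00–08:15, 08:50–09:25, 12:35–14:35.
Callum ∩ Kira ∩ Hassan ∩ Carlos ∩ Mina: 07:00–08:15, 08:50–09:25, 12:35–14:35.
Callum ∩ Kira ∩ Hassan ∩ Carlos ∩ Mina ∩ Priya: 07:05–07:55, 12:35–14:35.
Total common minutes: 50 + 120 = 170.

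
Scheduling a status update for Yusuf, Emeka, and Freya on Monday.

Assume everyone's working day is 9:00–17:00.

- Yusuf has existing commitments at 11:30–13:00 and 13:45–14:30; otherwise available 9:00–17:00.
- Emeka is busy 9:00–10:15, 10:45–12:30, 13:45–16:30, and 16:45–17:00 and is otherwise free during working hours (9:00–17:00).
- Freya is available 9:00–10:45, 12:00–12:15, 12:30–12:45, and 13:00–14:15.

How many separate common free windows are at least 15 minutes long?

2

Yusuf free within 09:00–17:00: 09:00–11:30, 13:00–13:45, 14:30–17:00.
Emeka free within 09:00–17:00: 10:15–10:45, 12:30–13:45, 16:30–16:45.
Yusuf ∩ Emeka: 10:15–10:45, 13:00–13:45, 16:30–16:45.
Yusuf ∩ Emeka ∩ Freya: 10:15–10:45, 13:00–13:45.
Windows ≥ 15 min: 10:15–10:45, 13:00–13:45.
That's 2 windows.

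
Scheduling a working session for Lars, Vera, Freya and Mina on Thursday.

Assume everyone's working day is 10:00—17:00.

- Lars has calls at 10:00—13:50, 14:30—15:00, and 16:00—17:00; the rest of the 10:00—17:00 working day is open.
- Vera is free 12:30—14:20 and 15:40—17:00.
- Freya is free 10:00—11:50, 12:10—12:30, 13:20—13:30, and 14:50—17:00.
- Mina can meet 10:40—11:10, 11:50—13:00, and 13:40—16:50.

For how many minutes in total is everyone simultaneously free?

20 minutes

Lars free within 10:00–17:00: 13:50–14:30, 15:00–16:00.
Lars ∩ Vera: 13:50–14:20, 15:40–16:00.
Lars ∩ Vera ∩ Freya: 15:40–16:00.
Lars ∩ Vera ∩ Freya ∩ Mina: 15:40–16:00.
Total common minutes: 20.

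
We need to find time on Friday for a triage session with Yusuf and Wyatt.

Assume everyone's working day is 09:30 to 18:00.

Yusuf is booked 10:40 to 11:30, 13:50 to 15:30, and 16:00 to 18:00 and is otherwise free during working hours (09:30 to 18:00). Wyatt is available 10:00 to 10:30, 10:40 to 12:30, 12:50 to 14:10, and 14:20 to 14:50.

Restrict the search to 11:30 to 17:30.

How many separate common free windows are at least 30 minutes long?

2

Yusuf free within 09:30–18:00: 09:30–10:40, 11:30–13:50, 15:30–16:00.
Yusuf ∩ Wyatt: 10:00–10:30, 11:30–12:30, 12:50–13:50.
Restricted to 11:30–17:30: 11:30–12:30, 12:50–13:50.
Windows ≥ 30 min: 11:30–12:30, 12:50–13:50.
That's 2 windows.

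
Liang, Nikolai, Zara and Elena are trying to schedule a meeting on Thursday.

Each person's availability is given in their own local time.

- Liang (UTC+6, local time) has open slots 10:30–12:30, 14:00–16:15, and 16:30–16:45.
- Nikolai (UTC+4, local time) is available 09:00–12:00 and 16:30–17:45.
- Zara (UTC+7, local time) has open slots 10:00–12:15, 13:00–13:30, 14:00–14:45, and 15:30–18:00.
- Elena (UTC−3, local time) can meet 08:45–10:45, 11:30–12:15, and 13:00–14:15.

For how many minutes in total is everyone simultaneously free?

Liang → UTC: 04:30–06:30, 08:00–10:15, 10:30–10:45.
Nikolai → UTC: 05:00–08:00, 12:30–13:45.
Zara → UTC: 03:00–05:15, 06:00–06:30, 07:00–07:45, 08:30–11:00.
Elena → UTC: 11:45–13:45, 14:30–15:15, 16:00–17:15.
Liang ∩ Nikolai: 05:00–06:30.
Liang ∩ Nikolai ∩ Zara: 05:00–05:15, 06:00–06:30.
Liang ∩ Nikolai ∩ Zara ∩ Elena: (none).
Total common minutes: 0.

0 minutes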